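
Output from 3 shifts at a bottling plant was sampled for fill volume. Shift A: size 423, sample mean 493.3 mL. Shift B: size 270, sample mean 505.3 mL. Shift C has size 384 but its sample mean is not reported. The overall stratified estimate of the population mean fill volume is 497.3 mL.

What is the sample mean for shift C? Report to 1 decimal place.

496.1

N = 423 + 270 + 384 = 1077.
Overall total = μ·N = 497.3·1077 = 535592.1.
Subtract the known strata: 423·493.3 + 270·505.3 = 345096.9.
Remaining total for shift C: 535592.1 − 345096.9 = 190495.2.
Divide by its size: 190495.2 / 384 = 496.081... → 496.1.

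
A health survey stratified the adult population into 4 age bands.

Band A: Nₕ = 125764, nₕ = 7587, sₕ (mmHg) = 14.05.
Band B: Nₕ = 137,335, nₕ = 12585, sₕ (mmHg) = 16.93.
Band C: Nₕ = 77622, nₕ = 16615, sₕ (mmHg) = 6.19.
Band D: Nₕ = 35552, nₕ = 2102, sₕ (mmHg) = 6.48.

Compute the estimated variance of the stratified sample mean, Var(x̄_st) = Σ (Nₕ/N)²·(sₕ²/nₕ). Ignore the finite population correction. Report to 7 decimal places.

N = 376273; Wₕ = Nₕ/N.
band A: (125764/376273)²·14.05²/7587 = 0.0029066259
band B: (137335/376273)²·16.93²/12585 = 0.0030340103
band C: (77622/376273)²·6.19²/16615 = 0.0000981396
band D: (35552/376273)²·6.48²/2102 = 0.0001783361
Sum = 0.0062171119 → 0.0062171.

0.0062171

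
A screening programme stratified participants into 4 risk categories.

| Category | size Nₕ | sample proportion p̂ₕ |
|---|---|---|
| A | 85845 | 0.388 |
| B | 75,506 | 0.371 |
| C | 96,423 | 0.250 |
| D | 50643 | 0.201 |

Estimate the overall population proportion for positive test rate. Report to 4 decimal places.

0.3100

Wₕ = Nₕ/N with N = 308417: 0.2783, 0.2448, 0.3126, 0.1642.
p̂_st = 0.2783·0.388 + 0.2448·0.371 + 0.3126·0.250 + 0.1642·0.201 ≈ 0.309988... → 0.3100.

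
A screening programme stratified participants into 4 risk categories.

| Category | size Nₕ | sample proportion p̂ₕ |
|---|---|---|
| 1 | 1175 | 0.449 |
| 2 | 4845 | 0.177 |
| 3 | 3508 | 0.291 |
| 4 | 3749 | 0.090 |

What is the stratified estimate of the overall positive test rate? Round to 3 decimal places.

Wₕ = Nₕ/N with N = 13277: 0.0885, 0.3649, 0.2642, 0.2824.
p̂_st = 0.0885·0.449 + 0.3649·0.177 + 0.2642·0.291 + 0.2824·0.090 ≈ 0.20663... → 0.207.

0.207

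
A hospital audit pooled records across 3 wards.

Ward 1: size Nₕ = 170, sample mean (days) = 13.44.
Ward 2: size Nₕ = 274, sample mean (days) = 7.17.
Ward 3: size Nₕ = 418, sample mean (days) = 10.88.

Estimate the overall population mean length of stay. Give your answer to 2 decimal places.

10.21

N = 170 + 274 + 418 = 862.
The stratified mean weights each stratum mean by its population share Nₕ/N.
Σ Nₕx̄ₕ = 170·13.44 + 274·7.17 + 418·10.88 = 2284.8 + 1964.58 + 4547.84 = 8797.22.
Divide by N: 8797.22 / 862 = 10.2056... → 10.21.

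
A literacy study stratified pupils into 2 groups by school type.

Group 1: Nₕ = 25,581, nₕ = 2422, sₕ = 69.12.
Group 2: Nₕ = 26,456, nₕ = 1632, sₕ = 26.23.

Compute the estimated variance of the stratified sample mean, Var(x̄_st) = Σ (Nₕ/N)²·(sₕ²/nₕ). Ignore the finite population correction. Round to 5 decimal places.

N = 52037; Wₕ = Nₕ/N.
group 1: (25581/52037)²·69.12²/2422 = 0.47669857
group 2: (26456/52037)²·26.23²/1632 = 0.10896833
Sum = 0.58566690 → 0.58567.

0.58567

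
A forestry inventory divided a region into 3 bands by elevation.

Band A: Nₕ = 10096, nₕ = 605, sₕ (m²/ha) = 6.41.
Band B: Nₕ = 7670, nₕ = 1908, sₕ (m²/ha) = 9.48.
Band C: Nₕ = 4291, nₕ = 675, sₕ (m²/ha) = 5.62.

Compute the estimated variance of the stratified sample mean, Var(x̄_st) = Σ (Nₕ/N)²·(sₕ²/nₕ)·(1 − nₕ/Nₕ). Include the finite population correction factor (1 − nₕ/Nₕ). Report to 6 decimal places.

N = 22057; Wₕ = Nₕ/N.
band A: (10096/22057)²·6.41²/605·(1 − 605/10096) = 0.013376088
band B: (7670/22057)²·9.48²/1908·(1 − 1908/7670) = 0.004278722
band C: (4291/22057)²·5.62²/675·(1 − 675/4291) = 0.001492323
Sum = 0.019147133 → 0.019147.

0.019147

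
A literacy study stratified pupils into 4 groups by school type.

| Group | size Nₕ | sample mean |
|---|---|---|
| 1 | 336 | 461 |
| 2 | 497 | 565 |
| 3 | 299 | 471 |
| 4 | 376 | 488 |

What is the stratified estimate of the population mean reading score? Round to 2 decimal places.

x̄_st = (Σ Nₕx̄ₕ) / (Σ Nₕ) = (336·461 + 497·565 + 299·471 + 376·488) / 1508
= 760018 / 1508 = 503.9907... → 503.99.

503.99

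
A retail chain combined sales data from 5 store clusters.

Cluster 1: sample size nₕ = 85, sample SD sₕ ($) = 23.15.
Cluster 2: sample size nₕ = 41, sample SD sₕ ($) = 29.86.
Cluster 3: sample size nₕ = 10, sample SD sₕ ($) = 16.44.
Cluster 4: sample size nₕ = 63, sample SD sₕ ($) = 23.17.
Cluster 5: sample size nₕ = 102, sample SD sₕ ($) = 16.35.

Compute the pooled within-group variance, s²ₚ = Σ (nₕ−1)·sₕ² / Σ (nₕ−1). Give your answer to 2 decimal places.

484.46

1: (85−1)·23.15² = 84·535.9225 = 45017.49
2: (41−1)·29.86² = 40·891.6196 = 35664.784
3: (10−1)·16.44² = 9·270.2736 = 2432.4624
4: (63−1)·23.17² = 62·536.8489 = 33284.6318
5: (102−1)·16.35² = 101·267.3225 = 26999.5725
Numerator = 143398.9407; denominator = Σ(nₕ−1) = 296.
s²ₚ = 143398.9407/296 = 484.4559... → 484.46.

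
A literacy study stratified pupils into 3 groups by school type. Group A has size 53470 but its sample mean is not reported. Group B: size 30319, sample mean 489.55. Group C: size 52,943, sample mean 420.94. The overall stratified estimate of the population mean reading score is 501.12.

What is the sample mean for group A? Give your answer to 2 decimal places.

587.07

N = 53470 + 30319 + 52943 = 136732.
Overall total = μ·N = 501.12·136732 = 68519139.84.
Subtract the known strata: 30319·489.55 + 52943·420.94 = 37128492.87.
Remaining total for group A: 68519139.84 − 37128492.87 = 31390646.97.
Divide by its size: 31390646.97 / 53470 = 587.0703... → 587.07.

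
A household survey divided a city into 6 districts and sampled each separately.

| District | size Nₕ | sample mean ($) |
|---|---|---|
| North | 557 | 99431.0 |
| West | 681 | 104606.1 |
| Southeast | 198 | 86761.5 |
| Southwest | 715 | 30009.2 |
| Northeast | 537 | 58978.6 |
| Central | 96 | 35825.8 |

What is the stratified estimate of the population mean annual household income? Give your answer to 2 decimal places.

N = 2784; weights Wₕ = Nₕ/N = (0.2001, 0.2446, 0.0711, 0.2568, 0.1929, 0.0345).
x̄_st = Σ Wₕ·x̄ₕ = 0.2001·99431.0 + 0.2446·104606.1 + 0.0711·86761.5 + 0.2568·30009.2 + 0.1929·58978.6 + 0.0345·35825.8 ≈ 71970.5320...
→ 71970.53.

71970.53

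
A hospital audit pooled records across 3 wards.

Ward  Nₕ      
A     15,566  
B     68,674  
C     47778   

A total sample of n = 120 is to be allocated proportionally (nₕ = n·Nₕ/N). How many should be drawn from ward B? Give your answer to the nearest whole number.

Share of ward B = 68674/132018 = 0.52019.
Allocate 120 × 0.52019 = 62.422... → 62.

62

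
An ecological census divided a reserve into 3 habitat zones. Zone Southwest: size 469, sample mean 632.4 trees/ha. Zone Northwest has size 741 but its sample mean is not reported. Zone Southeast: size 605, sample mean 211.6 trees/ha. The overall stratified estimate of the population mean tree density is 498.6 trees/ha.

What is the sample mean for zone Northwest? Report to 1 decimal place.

Σ Nₕx̄ₕ = N·μ, so 741·x̄_Northwest = 1815·498.6 − (469·632.4 + 605·211.6).
= 904959 − 424613.6 = 480345.4.
x̄_Northwest = 480345.4 / 741 = 648.239... → 648.2.

648.2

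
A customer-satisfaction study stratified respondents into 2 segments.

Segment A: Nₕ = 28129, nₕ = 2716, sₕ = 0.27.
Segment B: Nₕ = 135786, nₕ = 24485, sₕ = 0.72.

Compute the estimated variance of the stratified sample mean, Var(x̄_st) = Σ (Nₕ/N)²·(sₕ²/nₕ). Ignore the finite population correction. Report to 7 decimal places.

0.0000153

N = 163915; Wₕ = Nₕ/N.
segment A: (28129/163915)²·0.27²/2716 = 0.0000007904
segment B: (135786/163915)²·0.72²/24485 = 0.0000145291
Sum = 0.0000153195 → 0.0000153.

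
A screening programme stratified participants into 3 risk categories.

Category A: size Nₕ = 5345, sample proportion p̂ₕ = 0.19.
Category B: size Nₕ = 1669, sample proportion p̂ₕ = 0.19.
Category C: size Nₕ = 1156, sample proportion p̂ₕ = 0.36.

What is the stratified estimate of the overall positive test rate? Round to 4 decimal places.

0.2141

N = 5345 + 1669 + 1156 = 8170.
Overall proportion = Σ (Nₕ/N)·p̂ₕ.
Σ Nₕp̂ₕ = 1015.55 + 317.11 + 416.16 = 1748.82.
1748.82 / 8170 = 0.214054... → 0.2141.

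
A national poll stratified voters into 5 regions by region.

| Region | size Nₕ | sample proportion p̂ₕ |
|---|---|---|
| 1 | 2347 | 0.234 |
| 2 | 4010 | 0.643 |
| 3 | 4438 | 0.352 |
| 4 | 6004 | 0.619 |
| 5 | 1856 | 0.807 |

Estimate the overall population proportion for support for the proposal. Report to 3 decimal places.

Wₕ = Nₕ/N with N = 18655: 0.1258, 0.2150, 0.2379, 0.3218, 0.0995.
p̂_st = 0.1258·0.234 + 0.2150·0.643 + 0.2379·0.352 + 0.3218·0.619 + 0.0995·0.807 ≈ 0.53091... → 0.531.

0.531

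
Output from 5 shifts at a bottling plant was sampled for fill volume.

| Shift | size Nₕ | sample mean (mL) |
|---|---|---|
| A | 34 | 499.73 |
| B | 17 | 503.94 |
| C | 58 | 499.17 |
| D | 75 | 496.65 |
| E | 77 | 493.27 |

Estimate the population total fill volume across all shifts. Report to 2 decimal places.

129740.20

Population total = Σ Nₕ·x̄ₕ (each stratum's size times its mean).
34·499.73 + 17·503.94 + 58·499.17 + 75·496.65 + 77·493.27 = 16990.82 + 8566.98 + 28951.86 + 37248.75 + 37981.79 = 129740.20.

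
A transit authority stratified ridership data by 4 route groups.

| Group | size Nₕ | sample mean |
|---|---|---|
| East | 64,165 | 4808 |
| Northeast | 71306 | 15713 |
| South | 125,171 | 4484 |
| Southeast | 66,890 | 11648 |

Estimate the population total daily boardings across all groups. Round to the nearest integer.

2769337982

Population total = Σ Nₕ·x̄ₕ (each stratum's size times its mean).
64165·4808 + 71306·15713 + 125171·4484 + 66890·11648 = 308505320 + 1120431178 + 561266764 + 779134720 = 2769337982.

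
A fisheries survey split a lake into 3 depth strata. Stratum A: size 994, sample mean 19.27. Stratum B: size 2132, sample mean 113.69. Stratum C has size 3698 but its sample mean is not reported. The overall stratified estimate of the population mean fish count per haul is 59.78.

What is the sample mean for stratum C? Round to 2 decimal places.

39.59

N = 994 + 2132 + 3698 = 6824.
Overall total = μ·N = 59.78·6824 = 407938.72.
Subtract the known strata: 994·19.27 + 2132·113.69 = 261541.46.
Remaining total for stratum C: 407938.72 − 261541.46 = 146397.26.
Divide by its size: 146397.26 / 3698 = 39.5882... → 39.59.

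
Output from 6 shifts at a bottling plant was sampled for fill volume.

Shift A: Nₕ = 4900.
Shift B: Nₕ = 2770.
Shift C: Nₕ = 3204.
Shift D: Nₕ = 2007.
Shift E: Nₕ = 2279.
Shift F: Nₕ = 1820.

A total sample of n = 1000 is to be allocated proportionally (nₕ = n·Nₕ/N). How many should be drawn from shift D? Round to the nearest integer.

Share of shift D = 2007/16980 = 0.11820.
Allocate 1000 × 0.11820 = 118.198... → 118.

118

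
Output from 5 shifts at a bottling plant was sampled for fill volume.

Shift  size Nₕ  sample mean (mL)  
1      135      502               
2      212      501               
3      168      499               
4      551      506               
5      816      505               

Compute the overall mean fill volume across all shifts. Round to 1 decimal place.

N = 1882; weights Wₕ = Nₕ/N = (0.0717, 0.1126, 0.0893, 0.2928, 0.4336).
x̄_st = Σ Wₕ·x̄ₕ = 0.0717·502 + 0.1126·501 + 0.0893·499 + 0.2928·506 + 0.4336·505 ≈ 504.091...
→ 504.1.

504.1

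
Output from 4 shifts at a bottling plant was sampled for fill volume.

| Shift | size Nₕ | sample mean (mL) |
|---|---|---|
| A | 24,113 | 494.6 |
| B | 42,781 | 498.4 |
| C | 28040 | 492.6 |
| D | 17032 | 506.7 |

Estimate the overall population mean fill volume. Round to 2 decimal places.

N = 24113 + 42781 + 28040 + 17032 = 111966.
Overall mean = Σ (Nₕ/N)·x̄ₕ — weight by population share, not a simple average.
Σ Nₕx̄ₕ = 24113·494.6 + 42781·498.4 + 28040·492.6 + 17032·506.7 = 11926289.8 + 21322050.4 + 13812504 + 8630114.4 = 55690958.6.
Divide by N: 55690958.6 / 111966 = 497.3917... → 497.39.

497.39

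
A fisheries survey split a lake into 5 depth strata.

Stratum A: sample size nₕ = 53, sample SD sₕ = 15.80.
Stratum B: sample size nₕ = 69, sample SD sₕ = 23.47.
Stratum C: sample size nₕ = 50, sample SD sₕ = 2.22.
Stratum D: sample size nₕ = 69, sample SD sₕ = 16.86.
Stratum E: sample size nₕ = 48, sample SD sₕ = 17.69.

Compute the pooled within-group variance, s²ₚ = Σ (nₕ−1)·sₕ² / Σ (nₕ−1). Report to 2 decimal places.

A: (53−1)·15.80² = 52·249.64 = 12981.28
B: (69−1)·23.47² = 68·550.8409 = 37457.1812
C: (50−1)·2.22² = 49·4.9284 = 241.4916
D: (69−1)·16.86² = 68·284.2596 = 19329.6528
E: (48−1)·17.69² = 47·312.9361 = 14707.9967
Numerator = 84717.6023; denominator = Σ(nₕ−1) = 284.
s²ₚ = 84717.6023/284 = 298.3014... → 298.30.

298.30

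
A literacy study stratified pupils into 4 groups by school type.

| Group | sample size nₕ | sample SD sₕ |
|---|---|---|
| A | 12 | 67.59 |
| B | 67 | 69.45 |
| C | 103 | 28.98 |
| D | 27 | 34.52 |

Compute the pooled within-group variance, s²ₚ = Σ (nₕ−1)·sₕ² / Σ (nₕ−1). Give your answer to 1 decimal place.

2367.0

A: (12−1)·67.59² = 11·4568.4081 = 50252.4891
B: (67−1)·69.45² = 66·4823.3025 = 318337.965
C: (103−1)·28.98² = 102·839.8404 = 85663.7208
D: (27−1)·34.52² = 26·1191.6304 = 30982.3904
Numerator = 485236.5653; denominator = Σ(nₕ−1) = 205.
s²ₚ = 485236.5653/205 = 2367.008... → 2367.0.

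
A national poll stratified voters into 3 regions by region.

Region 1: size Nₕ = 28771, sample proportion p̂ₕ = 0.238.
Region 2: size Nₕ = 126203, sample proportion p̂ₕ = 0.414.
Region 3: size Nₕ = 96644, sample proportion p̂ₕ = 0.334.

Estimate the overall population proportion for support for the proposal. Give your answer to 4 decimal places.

0.3631

Wₕ = Nₕ/N with N = 251618: 0.1143, 0.5016, 0.3841.
p̂_st = 0.1143·0.238 + 0.5016·0.414 + 0.3841·0.334 ≈ 0.363148... → 0.3631.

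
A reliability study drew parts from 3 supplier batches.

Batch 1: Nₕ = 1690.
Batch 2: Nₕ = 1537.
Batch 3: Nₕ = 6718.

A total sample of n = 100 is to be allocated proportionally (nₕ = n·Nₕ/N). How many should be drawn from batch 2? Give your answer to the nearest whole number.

15

N = 1690 + 1537 + 6718 = 9945.
n_2 = 100·1537/9945 = 15.455... → 15.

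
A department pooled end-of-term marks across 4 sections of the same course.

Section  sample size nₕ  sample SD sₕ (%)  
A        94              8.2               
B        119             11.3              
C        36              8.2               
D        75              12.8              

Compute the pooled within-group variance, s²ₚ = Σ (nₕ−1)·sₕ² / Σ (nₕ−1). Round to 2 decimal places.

Degrees of freedom: 93 + 118 + 35 + 74 = 320.
Σ(nₕ−1)sₕ² = 93·67.24 + 118·127.69 + 35·67.24 + 74·163.84 = 35798.3.
s²ₚ = 35798.3 / 320 = 111.8697... → 111.87.

111.87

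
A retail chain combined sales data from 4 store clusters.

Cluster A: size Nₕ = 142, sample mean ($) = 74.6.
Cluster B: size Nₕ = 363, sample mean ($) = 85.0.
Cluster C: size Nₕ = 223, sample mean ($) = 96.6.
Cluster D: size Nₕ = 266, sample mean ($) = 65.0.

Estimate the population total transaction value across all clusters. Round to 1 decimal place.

A: 142·74.6 = 10593.2
B: 363·85.0 = 30855
C: 223·96.6 = 21541.8
D: 266·65.0 = 17290
τ̂ = Σ Nₕx̄ₕ = 80280.0.

80280.0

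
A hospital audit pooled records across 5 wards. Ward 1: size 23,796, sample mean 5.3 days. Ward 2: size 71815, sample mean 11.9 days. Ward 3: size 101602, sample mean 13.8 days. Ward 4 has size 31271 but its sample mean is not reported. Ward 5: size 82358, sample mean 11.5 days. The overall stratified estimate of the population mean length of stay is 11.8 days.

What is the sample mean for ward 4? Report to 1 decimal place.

Σ Nₕx̄ₕ = N·μ, so 31271·x̄_4 = 310842·11.8 − (23796·5.3 + 71815·11.9 + 101602·13.8 + 82358·11.5).
= 3667935.6 − 3329941.9 = 337993.7.
x̄_4 = 337993.7 / 31271 = 10.809... → 10.8.

10.8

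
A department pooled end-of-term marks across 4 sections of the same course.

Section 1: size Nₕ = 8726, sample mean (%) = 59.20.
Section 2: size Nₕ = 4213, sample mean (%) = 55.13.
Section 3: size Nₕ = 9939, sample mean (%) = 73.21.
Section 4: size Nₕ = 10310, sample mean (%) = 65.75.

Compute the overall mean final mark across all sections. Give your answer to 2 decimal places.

64.91

N = 33188; weights Wₕ = Nₕ/N = (0.2629, 0.1269, 0.2995, 0.3107).
x̄_st = Σ Wₕ·x̄ₕ = 0.2629·59.20 + 0.1269·55.13 + 0.2995·73.21 + 0.3107·65.75 ≈ 64.9138...
→ 64.91.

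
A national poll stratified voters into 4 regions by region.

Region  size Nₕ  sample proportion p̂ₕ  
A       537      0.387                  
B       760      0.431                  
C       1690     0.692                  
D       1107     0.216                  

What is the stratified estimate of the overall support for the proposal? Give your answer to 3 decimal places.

0.475

Wₕ = Nₕ/N with N = 4094: 0.1312, 0.1856, 0.4128, 0.2704.
p̂_st = 0.1312·0.387 + 0.1856·0.431 + 0.4128·0.692 + 0.2704·0.216 ≈ 0.47483... → 0.475.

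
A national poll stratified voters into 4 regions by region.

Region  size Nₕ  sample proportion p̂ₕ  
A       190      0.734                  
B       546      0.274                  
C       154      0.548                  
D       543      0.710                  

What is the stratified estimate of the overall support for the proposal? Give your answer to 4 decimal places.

N = 190 + 546 + 154 + 543 = 1433.
Overall proportion = Σ (Nₕ/N)·p̂ₕ.
Σ Nₕp̂ₕ = 139.46 + 149.604 + 84.392 + 385.53 = 758.986.
758.986 / 1433 = 0.529648... → 0.5296.

0.5296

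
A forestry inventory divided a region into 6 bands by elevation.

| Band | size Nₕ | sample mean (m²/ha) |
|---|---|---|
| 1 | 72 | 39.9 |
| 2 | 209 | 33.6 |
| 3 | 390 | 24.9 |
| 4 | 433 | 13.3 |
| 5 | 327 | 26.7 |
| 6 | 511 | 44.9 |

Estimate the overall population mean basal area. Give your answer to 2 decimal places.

N = 72 + 209 + 390 + 433 + 327 + 511 = 1942.
Weight each subgroup mean by Nₕ/N and sum.
Σ Nₕx̄ₕ = 72·39.9 + 209·33.6 + 390·24.9 + 433·13.3 + 327·26.7 + 511·44.9 = 2872.8 + 7022.4 + 9711 + 5758.9 + 8730.9 + 22943.9 = 57039.9.
Divide by N: 57039.9 / 1942 = 29.3717... → 29.37.

29.37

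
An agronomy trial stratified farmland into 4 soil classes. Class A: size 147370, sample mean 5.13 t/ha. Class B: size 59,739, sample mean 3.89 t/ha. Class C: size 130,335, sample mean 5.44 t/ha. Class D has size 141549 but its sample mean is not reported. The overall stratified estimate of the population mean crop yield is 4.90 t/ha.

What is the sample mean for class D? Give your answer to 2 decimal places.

N = 147370 + 59739 + 130335 + 141549 = 478993.
Overall total = μ·N = 4.90·478993 = 2347065.7.
Subtract the known strata: 147370·5.13 + 59739·3.89 + 130335·5.44 = 1697415.21.
Remaining total for class D: 2347065.7 − 1697415.21 = 649650.49.
Divide by its size: 649650.49 / 141549 = 4.5896... → 4.59.

4.59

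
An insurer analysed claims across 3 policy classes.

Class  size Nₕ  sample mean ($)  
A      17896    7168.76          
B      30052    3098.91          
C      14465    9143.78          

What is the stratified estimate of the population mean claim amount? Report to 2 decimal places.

N = 62413; weights Wₕ = Nₕ/N = (0.2867, 0.4815, 0.2318).
x̄_st = Σ Wₕ·x̄ₕ = 0.2867·7168.76 + 0.4815·3098.91 + 0.2318·9143.78 ≈ 5666.8539...
→ 5666.85.

5666.85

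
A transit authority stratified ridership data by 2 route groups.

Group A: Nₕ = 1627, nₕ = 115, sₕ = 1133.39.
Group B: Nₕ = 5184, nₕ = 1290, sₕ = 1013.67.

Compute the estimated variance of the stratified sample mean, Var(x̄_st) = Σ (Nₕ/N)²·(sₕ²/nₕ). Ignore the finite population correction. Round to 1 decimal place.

N = 6811; Wₕ = Nₕ/N.
group A: (1627/6811)²·1133.39²/115 = 637.4032
group B: (5184/6811)²·1013.67²/1290 = 461.4362
Sum = 1098.8395 → 1098.8.

1098.8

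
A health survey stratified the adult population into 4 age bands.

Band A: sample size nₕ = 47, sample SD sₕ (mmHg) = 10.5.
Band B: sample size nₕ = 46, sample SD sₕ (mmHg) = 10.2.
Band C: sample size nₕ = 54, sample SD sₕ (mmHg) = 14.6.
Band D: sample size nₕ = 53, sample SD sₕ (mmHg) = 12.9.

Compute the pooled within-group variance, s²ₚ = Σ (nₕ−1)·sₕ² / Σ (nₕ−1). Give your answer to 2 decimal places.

151.55

A: (47−1)·10.5² = 46·110.25 = 5071.5
B: (46−1)·10.2² = 45·104.04 = 4681.8
C: (54−1)·14.6² = 53·213.16 = 11297.48
D: (53−1)·12.9² = 52·166.41 = 8653.32
Numerator = 29704.1; denominator = Σ(nₕ−1) = 196.
s²ₚ = 29704.1/196 = 151.5515... → 151.55.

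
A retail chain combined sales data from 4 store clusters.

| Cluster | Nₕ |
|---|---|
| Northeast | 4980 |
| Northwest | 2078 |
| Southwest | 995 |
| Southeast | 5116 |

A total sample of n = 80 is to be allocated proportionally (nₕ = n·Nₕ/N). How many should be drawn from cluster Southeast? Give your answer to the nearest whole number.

31

Share of cluster Southeast = 5116/13169 = 0.38849.
Allocate 80 × 0.38849 = 31.079... → 31.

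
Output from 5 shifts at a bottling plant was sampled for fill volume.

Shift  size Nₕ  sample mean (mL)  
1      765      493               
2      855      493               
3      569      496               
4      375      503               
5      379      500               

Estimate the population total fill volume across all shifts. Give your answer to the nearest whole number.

1: 765·493 = 377145
2: 855·493 = 421515
3: 569·496 = 282224
4: 375·503 = 188625
5: 379·500 = 189500
τ̂ = Σ Nₕx̄ₕ = 1459009.

1459009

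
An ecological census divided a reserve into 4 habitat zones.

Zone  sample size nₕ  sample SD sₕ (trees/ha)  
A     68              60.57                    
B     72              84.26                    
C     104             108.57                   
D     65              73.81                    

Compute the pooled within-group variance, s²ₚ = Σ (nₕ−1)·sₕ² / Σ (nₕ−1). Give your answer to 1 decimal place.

7582.5

Degrees of freedom: 67 + 71 + 103 + 64 = 305.
Σ(nₕ−1)sₕ² = 67·3668.7249 + 71·7099.7476 + 103·11787.4449 + 64·5447.9161 = 2312660.103.
s²ₚ = 2312660.103 / 305 = 7582.492... → 7582.5.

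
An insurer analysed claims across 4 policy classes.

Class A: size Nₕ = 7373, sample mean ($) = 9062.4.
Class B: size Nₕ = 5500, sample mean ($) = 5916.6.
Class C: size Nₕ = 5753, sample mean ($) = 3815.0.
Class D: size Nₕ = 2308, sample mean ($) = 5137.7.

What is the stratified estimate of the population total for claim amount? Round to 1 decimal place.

133163881.8

A: 7373·9062.4 = 66817075.2
B: 5500·5916.6 = 32541300
C: 5753·3815.0 = 21947695
D: 2308·5137.7 = 11857811.6
τ̂ = Σ Nₕx̄ₕ = 133163881.8.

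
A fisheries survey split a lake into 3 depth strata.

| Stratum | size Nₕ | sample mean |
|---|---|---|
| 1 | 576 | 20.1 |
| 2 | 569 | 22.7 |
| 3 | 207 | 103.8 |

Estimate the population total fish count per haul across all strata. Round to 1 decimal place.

Population total = Σ Nₕ·x̄ₕ (each stratum's size times its mean).
576·20.1 + 569·22.7 + 207·103.8 = 11577.6 + 12916.3 + 21486.6 = 45980.5.

45980.5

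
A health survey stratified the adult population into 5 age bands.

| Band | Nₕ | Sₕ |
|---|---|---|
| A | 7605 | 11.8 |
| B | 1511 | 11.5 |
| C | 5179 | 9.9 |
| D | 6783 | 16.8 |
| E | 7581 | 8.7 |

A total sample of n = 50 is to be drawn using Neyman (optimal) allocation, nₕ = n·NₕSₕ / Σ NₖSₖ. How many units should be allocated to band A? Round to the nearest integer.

13

A: NₕSₕ = 7605·11.8 = 89739
B: NₕSₕ = 1511·11.5 = 17376.5
C: NₕSₕ = 5179·9.9 = 51272.1
D: NₕSₕ = 6783·16.8 = 113954.4
E: NₕSₕ = 7581·8.7 = 65954.7
Σ NₕSₕ = 338296.7.
n_A = 50·89739/338296.7 = 13.263... → 13.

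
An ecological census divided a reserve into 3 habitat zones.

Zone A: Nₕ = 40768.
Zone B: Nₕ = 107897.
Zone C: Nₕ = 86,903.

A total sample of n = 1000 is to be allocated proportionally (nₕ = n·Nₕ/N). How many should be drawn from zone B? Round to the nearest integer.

458

Share of zone B = 107897/235568 = 0.45803.
Allocate 1000 × 0.45803 = 458.029... → 458.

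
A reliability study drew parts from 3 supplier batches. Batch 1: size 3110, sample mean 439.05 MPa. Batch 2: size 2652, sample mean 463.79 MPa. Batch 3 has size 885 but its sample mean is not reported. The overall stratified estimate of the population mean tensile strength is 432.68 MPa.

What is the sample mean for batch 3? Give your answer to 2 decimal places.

Σ Nₕx̄ₕ = N·μ, so 885·x̄_3 = 6647·432.68 − (3110·439.05 + 2652·463.79).
= 2876023.96 − 2595416.58 = 280607.38.
x̄_3 = 280607.38 / 885 = 317.0705... → 317.07.

317.07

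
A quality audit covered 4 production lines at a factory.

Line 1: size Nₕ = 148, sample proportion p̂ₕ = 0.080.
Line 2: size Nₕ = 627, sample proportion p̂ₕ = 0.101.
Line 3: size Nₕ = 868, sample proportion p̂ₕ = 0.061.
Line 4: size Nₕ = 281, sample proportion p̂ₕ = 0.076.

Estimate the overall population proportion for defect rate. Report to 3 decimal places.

Wₕ = Nₕ/N with N = 1924: 0.0769, 0.3259, 0.4511, 0.1460.
p̂_st = 0.0769·0.080 + 0.3259·0.101 + 0.4511·0.061 + 0.1460·0.076 ≈ 0.07769... → 0.078.

0.078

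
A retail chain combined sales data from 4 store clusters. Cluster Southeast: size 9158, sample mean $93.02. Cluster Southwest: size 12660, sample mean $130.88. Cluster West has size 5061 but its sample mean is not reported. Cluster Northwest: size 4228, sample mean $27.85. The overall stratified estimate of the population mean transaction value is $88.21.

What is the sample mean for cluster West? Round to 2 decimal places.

23.19

N = 9158 + 12660 + 5061 + 4228 = 31107.
Overall total = μ·N = 88.21·31107 = 2743948.47.
Subtract the known strata: 9158·93.02 + 12660·130.88 + 4228·27.85 = 2626567.76.
Remaining total for cluster West: 2743948.47 − 2626567.76 = 117380.71.
Divide by its size: 117380.71 / 5061 = 23.1932... → 23.19.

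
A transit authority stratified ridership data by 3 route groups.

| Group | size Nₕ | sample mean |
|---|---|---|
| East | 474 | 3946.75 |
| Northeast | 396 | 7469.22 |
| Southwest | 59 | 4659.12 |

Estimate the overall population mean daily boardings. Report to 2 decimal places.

x̄_st = (Σ Nₕx̄ₕ) / (Σ Nₕ) = (474·3946.75 + 396·7469.22 + 59·4659.12) / 929
= 5103458.7 / 929 = 5493.4970... → 5493.50.

5493.50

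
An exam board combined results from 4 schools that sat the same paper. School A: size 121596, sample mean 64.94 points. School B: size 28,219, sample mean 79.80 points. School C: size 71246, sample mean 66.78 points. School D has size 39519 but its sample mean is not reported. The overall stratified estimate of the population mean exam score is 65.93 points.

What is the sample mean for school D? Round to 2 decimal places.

Σ Nₕx̄ₕ = N·μ, so 39519·x̄_D = 260580·65.93 − (121596·64.94 + 28219·79.80 + 71246·66.78).
= 17180039.4 − 14906128.32 = 2273911.08.
x̄_D = 2273911.08 / 39519 = 57.5397... → 57.54.

57.54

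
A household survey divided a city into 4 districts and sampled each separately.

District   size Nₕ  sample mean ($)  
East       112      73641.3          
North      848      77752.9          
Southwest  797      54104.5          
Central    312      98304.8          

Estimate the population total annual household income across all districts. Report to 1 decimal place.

147974668.9

East: 112·73641.3 = 8247825.6
North: 848·77752.9 = 65934459.2
Southwest: 797·54104.5 = 43121286.5
Central: 312·98304.8 = 30671097.6
τ̂ = Σ Nₕx̄ₕ = 147974668.9.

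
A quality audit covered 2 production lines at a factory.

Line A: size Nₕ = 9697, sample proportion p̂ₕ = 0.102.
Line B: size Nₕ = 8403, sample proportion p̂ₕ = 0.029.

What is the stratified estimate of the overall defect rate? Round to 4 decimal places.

0.0681

Wₕ = Nₕ/N with N = 18100: 0.5357, 0.4643.
p̂_st = 0.5357·0.102 + 0.4643·0.029 ≈ 0.068109... → 0.0681.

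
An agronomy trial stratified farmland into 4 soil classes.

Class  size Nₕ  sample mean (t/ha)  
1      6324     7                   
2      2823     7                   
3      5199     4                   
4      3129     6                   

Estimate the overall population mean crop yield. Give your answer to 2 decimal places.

x̄_st = (Σ Nₕx̄ₕ) / (Σ Nₕ) = (6324·7 + 2823·7 + 5199·4 + 3129·6) / 17475
= 103599 / 17475 = 5.9284... → 5.93.

5.93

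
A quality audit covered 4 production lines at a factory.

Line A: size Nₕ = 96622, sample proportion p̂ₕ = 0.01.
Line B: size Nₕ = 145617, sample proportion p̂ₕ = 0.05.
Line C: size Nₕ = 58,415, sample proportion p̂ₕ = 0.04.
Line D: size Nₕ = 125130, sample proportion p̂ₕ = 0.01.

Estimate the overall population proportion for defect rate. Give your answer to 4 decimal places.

0.0278

Wₕ = Nₕ/N with N = 425784: 0.2269, 0.3420, 0.1372, 0.2939.
p̂_st = 0.2269·0.01 + 0.3420·0.05 + 0.1372·0.04 + 0.2939·0.01 ≈ 0.027796... → 0.0278.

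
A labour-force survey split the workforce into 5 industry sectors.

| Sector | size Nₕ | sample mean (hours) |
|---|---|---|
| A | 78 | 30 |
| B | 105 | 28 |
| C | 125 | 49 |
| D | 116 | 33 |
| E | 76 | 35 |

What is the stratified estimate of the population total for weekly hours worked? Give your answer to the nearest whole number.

17893

Population total = Σ Nₕ·x̄ₕ (each stratum's size times its mean).
78·30 + 105·28 + 125·49 + 116·33 + 76·35 = 2340 + 2940 + 6125 + 3828 + 2660 = 17893.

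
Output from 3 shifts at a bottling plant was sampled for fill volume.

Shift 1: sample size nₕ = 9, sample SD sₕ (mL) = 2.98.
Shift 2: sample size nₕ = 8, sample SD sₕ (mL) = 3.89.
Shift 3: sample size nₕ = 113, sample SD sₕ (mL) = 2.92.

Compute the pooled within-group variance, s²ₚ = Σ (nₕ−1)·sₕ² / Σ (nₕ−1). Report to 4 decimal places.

Degrees of freedom: 8 + 7 + 112 = 127.
Σ(nₕ−1)sₕ² = 8·8.8804 + 7·15.1321 + 112·8.5264 = 1131.9247.
s²ₚ = 1131.9247 / 127 = 8.912793... → 8.9128.

8.9128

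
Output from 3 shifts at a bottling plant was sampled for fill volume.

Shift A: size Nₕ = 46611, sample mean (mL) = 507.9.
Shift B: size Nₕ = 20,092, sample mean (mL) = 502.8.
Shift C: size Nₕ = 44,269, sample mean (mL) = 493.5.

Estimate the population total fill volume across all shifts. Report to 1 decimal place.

55622736.0

Estimate total by summing Nₕ·x̄ₕ over strata.
46611·507.9 + 20092·502.8 + 44269·493.5 = 23673726.9 + 10102257.6 + 21846751.5 = 55622736.0.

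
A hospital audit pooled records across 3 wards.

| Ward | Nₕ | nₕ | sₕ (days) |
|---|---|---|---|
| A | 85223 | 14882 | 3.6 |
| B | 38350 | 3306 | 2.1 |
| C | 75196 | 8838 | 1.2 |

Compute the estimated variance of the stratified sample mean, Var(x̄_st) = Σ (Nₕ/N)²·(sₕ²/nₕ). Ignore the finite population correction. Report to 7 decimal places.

N = 198769; Wₕ = Nₕ/N.
ward A: (85223/198769)²·3.6²/14882 = 0.0001600885
ward B: (38350/198769)²·2.1²/3306 = 0.0000496557
ward C: (75196/198769)²·1.2²/8838 = 0.0000233185
Sum = 0.0002330627 → 0.0002331.

0.0002331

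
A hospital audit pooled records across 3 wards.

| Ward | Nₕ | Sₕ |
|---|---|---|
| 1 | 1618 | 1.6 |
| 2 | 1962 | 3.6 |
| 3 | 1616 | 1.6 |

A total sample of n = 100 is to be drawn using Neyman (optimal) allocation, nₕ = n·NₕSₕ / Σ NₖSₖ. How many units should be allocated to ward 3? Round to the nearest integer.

21

1: NₕSₕ = 1618·1.6 = 2588.8
2: NₕSₕ = 1962·3.6 = 7063.2
3: NₕSₕ = 1616·1.6 = 2585.6
Σ NₕSₕ = 12237.6.
n_3 = 100·2585.6/12237.6 = 21.128... → 21.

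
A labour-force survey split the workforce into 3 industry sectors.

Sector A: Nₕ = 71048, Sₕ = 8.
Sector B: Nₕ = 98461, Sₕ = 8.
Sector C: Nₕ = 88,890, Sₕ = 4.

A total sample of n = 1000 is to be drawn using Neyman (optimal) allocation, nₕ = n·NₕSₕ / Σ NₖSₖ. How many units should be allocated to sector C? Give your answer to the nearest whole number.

208

Σ NₕSₕ = 71048·8 + 98461·8 + 88890·4 = 1711632.
Share for C: 355560/1711632 = 0.20773.
n_C = 1000 × 0.20773 = 207.732... → 208.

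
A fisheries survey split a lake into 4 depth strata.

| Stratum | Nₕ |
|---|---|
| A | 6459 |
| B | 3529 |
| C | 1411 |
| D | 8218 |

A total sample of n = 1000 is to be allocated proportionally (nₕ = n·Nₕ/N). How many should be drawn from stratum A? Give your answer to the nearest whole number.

N = 6459 + 3529 + 1411 + 8218 = 19617.
n_A = 1000·6459/19617 = 329.255... → 329.

329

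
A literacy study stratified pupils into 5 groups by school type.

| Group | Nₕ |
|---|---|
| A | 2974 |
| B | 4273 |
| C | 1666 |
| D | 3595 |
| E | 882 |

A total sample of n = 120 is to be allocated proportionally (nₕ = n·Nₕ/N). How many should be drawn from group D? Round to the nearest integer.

N = 2974 + 4273 + 1666 + 3595 + 882 = 13390.
n_D = 120·3595/13390 = 32.218... → 32.

32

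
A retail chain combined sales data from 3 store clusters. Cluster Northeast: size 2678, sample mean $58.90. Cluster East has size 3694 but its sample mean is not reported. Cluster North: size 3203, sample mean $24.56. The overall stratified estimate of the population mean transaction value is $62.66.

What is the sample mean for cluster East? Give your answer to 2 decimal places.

N = 2678 + 3694 + 3203 = 9575.
Overall total = μ·N = 62.66·9575 = 599969.5.
Subtract the known strata: 2678·58.90 + 3203·24.56 = 236399.88.
Remaining total for cluster East: 599969.5 − 236399.88 = 363569.62.
Divide by its size: 363569.62 / 3694 = 98.4217... → 98.42.

98.42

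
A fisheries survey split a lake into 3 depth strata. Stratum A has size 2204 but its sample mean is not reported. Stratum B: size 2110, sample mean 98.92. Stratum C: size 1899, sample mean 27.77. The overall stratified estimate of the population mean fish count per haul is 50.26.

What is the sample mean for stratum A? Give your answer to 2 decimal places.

23.05

Σ Nₕx̄ₕ = N·μ, so 2204·x̄_A = 6213·50.26 − (2110·98.92 + 1899·27.77).
= 312265.38 − 261456.43 = 50808.95.
x̄_A = 50808.95 / 2204 = 23.0531... → 23.05.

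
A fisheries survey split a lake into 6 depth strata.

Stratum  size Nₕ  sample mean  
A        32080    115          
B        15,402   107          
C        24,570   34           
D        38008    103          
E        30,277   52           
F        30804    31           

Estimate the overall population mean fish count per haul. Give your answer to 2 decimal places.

73.72

x̄_st = (Σ Nₕx̄ₕ) / (Σ Nₕ) = (32080·115 + 15402·107 + 24570·34 + 38008·103 + 30277·52 + 30804·31) / 171141
= 12616746 / 171141 = 73.7214... → 73.72.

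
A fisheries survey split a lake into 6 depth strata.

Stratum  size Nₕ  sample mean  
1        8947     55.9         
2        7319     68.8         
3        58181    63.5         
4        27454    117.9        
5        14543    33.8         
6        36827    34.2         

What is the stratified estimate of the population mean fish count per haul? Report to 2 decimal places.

63.20

N = 8947 + 7319 + 58181 + 27454 + 14543 + 36827 = 153271.
The stratified mean weights each stratum mean by its population share Nₕ/N.
Σ Nₕx̄ₕ = 8947·55.9 + 7319·68.8 + 58181·63.5 + 27454·117.9 + 14543·33.8 + 36827·34.2 = 500137.3 + 503547.2 + 3694493.5 + 3236826.6 + 491553.4 + 1259483.4 = 9686041.4.
Divide by N: 9686041.4 / 153271 = 63.1955... → 63.20.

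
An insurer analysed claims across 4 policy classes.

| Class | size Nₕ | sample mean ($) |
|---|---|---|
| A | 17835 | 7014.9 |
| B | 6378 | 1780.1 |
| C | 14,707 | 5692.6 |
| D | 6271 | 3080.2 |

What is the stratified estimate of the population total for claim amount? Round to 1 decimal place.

A: 17835·7014.9 = 125110741.5
B: 6378·1780.1 = 11353477.8
C: 14707·5692.6 = 83721068.2
D: 6271·3080.2 = 19315934.2
τ̂ = Σ Nₕx̄ₕ = 239501221.7.

239501221.7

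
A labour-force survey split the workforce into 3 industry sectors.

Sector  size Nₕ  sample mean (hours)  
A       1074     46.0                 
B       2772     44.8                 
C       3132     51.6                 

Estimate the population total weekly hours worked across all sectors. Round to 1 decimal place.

Population total = Σ Nₕ·x̄ₕ (each stratum's size times its mean).
1074·46.0 + 2772·44.8 + 3132·51.6 = 49404 + 124185.6 + 161611.2 = 335200.8.

335200.8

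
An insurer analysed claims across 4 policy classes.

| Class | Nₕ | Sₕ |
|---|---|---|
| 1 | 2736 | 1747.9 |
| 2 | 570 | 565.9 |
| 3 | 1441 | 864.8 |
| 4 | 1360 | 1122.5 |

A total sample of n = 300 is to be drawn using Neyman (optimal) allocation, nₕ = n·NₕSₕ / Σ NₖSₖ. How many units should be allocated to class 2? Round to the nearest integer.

12

Σ NₕSₕ = 2736·1747.9 + 570·565.9 + 1441·864.8 + 1360·1122.5 = 7877594.2.
Share for 2: 322563/7877594.2 = 0.04095.
n_2 = 300 × 0.04095 = 12.284... → 12.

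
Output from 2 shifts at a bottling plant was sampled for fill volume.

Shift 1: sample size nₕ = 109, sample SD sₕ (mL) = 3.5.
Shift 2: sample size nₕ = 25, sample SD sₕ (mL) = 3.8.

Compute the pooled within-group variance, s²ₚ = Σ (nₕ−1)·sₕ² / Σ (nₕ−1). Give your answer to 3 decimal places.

Degrees of freedom: 108 + 24 = 132.
Σ(nₕ−1)sₕ² = 108·12.25 + 24·14.44 = 1669.56.
s²ₚ = 1669.56 / 132 = 12.64818... → 12.648.

12.648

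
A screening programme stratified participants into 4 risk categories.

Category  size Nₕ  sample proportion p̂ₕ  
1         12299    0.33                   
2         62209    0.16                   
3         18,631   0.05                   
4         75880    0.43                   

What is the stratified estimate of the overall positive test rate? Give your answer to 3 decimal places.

Wₕ = Nₕ/N with N = 169019: 0.0728, 0.3681, 0.1102, 0.4489.
p̂_st = 0.0728·0.33 + 0.3681·0.16 + 0.1102·0.05 + 0.4489·0.43 ≈ 0.28146... → 0.281.

0.281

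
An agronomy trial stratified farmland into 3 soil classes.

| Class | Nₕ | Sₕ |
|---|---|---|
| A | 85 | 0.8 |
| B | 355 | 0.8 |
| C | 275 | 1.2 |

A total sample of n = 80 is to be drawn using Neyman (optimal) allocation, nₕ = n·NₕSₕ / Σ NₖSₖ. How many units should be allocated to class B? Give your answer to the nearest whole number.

33

Σ NₕSₕ = 85·0.8 + 355·0.8 + 275·1.2 = 682.
Share for B: 284/682 = 0.41642.
n_B = 80 × 0.41642 = 33.314... → 33.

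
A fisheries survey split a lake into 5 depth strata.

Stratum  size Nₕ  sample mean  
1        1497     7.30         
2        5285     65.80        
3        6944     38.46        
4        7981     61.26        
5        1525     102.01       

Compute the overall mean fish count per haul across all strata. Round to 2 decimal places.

x̄_st = (Σ Nₕx̄ₕ) / (Σ Nₕ) = (1497·7.30 + 5285·65.80 + 6944·38.46 + 7981·61.26 + 1525·102.01) / 23232
= 1270228.65 / 23232 = 54.6758... → 54.68.

54.68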